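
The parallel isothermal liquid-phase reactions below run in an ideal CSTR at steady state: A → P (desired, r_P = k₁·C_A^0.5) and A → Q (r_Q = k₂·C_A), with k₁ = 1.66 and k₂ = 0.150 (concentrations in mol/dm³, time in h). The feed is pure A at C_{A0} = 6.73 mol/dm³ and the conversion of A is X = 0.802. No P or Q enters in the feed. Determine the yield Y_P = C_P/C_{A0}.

Exit C_A = C_{A0}(1−X) = 6.73×0.198 = 1.333 mol/dm³.
Rates in a CSTR are evaluated at the outlet concentration: r_P = 1.66×1.333^0.5 = 1.916, r_Q = 0.150×1.333 = 0.1999.
Fraction of consumed A going to P: r_P/(r_P+r_Q) = 0.9055.
C_P = 0.9055·C_{A0}·X = 0.9055×6.73×0.802 = 4.89 mol/dm³; Y_P = C_P/C_{A0} = 0.726.

0.726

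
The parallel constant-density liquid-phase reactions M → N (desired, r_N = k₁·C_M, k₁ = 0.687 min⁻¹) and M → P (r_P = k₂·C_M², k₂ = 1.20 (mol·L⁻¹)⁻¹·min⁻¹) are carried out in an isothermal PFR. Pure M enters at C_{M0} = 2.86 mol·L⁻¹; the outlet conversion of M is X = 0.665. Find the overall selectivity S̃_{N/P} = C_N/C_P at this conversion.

0.321

C_M = C_{M0}(1−X) = 0.9581 mol·L⁻¹.
Along a PFR/batch, dC_N/dC_M = −r_N/(r_N+r_P) = −k₁/(k₁+k₂·C_M).
Integrating from C_{M0} to C_M: C_N = (0.687/1.20)·ln[(0.687+1.20·2.86)/(0.687+1.20·0.958)] = 0.5725·ln(4.119/1.837) = 0.4624 mol·L⁻¹.
C_P = (C_{M0}−C_M)−C_N = 1.440 mol·L⁻¹; S̃_{N/P} = 0.4624/1.440 = 0.321.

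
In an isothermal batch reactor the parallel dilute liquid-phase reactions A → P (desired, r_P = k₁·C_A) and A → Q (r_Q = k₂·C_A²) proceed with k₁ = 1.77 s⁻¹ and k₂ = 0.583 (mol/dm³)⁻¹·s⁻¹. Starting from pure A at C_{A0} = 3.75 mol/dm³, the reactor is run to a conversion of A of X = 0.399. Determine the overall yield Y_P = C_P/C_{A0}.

0.202

C_A = C_{A0}(1−X) = 2.254 mol/dm³.
Along a PFR/batch, dC_P/dC_A = −r_P/(r_P+r_Q) = −k₁/(k₁+k₂·C_A).
Integrating from C_{A0} to C_A: C_P = (1.77/0.583)·ln[(1.77+0.583·3.75)/(1.77+0.583·2.25)] = 3.036·ln(3.956/3.084) = 0.7562 mol/dm³.
Y_P = C_P/C_{A0} = 0.7562/3.75 = 0.202.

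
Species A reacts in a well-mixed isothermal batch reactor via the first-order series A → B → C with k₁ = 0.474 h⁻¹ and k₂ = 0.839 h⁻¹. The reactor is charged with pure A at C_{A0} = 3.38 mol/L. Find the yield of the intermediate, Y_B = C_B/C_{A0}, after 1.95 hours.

The intermediate concentration in a first-order A→B→C sequence is C_B = k₁C_{A0}(e^(−k₁t) − e^(−k₂t))/(k₂−k₁).
e^(−k₁t) = e^(−0.474×1.95) = e^(−0.9243) = 0.3968; e^(−k₂t) = e^(−1.636) = 0.1947.
C_B = 0.474×3.38/(0.839−0.474) × (0.3968−0.1947) = 4.389×0.2021 = 0.8869 mol/L.
Y_B = C_B/C_{A0} = 0.8869/3.38 = 0.262.

0.262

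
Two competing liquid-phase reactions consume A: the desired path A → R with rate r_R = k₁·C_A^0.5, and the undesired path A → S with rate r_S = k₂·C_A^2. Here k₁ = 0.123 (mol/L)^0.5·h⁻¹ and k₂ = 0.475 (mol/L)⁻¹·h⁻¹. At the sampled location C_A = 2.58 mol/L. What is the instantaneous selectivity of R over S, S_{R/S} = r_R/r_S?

S_{R/S} = r_R/r_S = (k₁·C_A^0.5)/(k₂·C_A^2) = (k₁/k₂)·C_A^-1.5.
= (0.123×2.580^0.5) / (0.475×2.580^2) = 0.1976/3.162 = 0.0625.
The undesired path is higher order in A, so low C_A (CSTR or dilute feed) favours R.

0.0625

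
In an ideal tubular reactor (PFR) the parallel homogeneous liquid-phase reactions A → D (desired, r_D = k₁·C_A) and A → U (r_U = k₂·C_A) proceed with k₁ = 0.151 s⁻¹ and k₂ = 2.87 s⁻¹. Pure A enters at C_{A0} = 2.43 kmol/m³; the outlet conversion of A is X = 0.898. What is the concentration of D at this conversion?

C_A = C_{A0}(1−X) = 0.2479 kmol/m³.
Both paths are first order in A, so the instantaneous fraction to D is constant: dC_D/d(−C_A) = k₁/(k₁+k₂) = 0.04998.
C_D = 0.04998·(C_{A0}−C_A) = 0.04998×2.182 = 0.109 kmol/m³.

0.109 kmol/m³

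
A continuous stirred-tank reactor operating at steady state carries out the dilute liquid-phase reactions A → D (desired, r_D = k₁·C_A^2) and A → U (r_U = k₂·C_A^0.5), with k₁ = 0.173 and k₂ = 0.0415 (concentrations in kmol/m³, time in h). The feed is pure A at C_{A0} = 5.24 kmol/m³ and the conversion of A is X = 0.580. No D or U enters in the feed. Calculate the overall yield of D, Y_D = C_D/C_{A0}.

Exit C_A = C_{A0}(1−X) = 5.24×0.420 = 2.201 kmol/m³.
A CSTR operates uniformly at the exit composition, giving r_D = 0.8379 and r_U = 0.06157 (each k·C_A^n at C_A = 2.201).
Fraction of consumed A going to D: r_D/(r_D+r_U) = 0.9316.
C_D = 0.9316·C_{A0}·X = 0.9316×5.24×0.580 = 2.83 kmol/m³; Y_D = C_D/C_{A0} = 0.540.

0.540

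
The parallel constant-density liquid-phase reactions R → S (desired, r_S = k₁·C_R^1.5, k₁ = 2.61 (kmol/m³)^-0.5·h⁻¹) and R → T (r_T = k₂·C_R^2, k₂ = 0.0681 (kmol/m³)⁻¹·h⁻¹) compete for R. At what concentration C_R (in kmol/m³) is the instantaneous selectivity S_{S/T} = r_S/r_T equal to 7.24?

28.0 kmol/m³

S_{S/T} = (k₁/k₂)·C_R^-0.5 ⇒ C_R = (S·k₂/k₁)^(-2).
= (7.24×0.0681/2.61)^(-2) = (0.1889)^(-2) = 28.0 kmol/m³.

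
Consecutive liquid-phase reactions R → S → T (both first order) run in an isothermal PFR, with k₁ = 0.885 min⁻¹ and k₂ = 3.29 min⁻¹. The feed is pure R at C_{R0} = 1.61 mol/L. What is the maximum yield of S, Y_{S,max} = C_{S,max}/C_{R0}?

Evaluating C_S at τ_opt = ln(k₂/k₁)/(k₂−k₁) gives C_{S,max}/C_{R0} = (k₁/k₂)^[k₂/(k₂−k₁)].
= (0.885/3.29)^(3.29/(3.29−0.885)) = (0.2690)^(1.368) = 0.1659.

0.166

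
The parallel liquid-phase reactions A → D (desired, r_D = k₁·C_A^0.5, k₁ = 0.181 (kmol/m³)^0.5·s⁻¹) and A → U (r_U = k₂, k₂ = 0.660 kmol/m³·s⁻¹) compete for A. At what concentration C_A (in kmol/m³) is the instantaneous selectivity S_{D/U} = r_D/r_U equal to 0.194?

0.500 kmol/m³

S_{D/U} = (k₁/k₂)·C_A^0.5 ⇒ C_A = (S·k₂/k₁)^(2).
= (0.194×0.660/0.181)^(2) = (0.7074)^(2) = 0.500 kmol/m³.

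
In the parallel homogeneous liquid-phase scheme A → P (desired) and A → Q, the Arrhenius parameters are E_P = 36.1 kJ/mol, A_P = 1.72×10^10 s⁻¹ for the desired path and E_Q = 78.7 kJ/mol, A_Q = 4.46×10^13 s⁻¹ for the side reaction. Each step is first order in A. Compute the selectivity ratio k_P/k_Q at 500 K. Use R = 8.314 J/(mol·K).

With equal orders, S_{P/Q} = k_P/k_Q = (A_P/A_Q)·exp[(E_Q−E_P)/(RT)].
(E_Q−E_P)/(RT) = (78.7−36.1)×10³/(8.314×500) = 42600/4157 = 10.25.
k_P/k_Q = (1.72×10^10/4.46×10^13)·exp(10.25) = 3.857×10^-4 × 28220 = 10.9.

10.9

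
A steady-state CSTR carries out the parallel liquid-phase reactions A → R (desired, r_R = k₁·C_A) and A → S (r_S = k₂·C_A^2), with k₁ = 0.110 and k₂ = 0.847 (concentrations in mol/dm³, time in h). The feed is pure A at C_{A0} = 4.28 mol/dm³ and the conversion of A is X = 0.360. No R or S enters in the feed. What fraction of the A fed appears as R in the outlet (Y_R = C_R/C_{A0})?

0.0163

Exit C_A = C_{A0}(1−X) = 4.28×0.640 = 2.739 mol/dm³.
Rates in a CSTR are evaluated at the outlet concentration: r_R = 0.110×2.739 = 0.3013, r_S = 0.847×2.739^2 = 6.355.
Fraction of consumed A going to R: r_R/(r_R+r_S) = 0.04527.
C_R = 0.04527·C_{A0}·X = 0.04527×4.28×0.360 = 0.0697 mol/dm³; Y_R = C_R/C_{A0} = 0.0163.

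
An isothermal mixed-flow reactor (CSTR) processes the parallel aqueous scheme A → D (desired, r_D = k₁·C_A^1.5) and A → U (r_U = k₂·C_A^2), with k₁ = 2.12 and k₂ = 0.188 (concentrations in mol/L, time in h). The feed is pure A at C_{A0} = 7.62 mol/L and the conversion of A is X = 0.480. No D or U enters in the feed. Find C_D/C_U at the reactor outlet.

Exit C_A = C_{A0}(1−X) = 7.62×0.520 = 3.962 mol/L.
Rates in a CSTR are evaluated at the outlet concentration: r_D = 2.12×3.962^1.5 = 16.72, r_U = 0.188×3.962^2 = 2.952.
Overall selectivity = C_D/C_U = r_Dτ/(r_Uτ) = r_D/r_U = 5.66.

5.66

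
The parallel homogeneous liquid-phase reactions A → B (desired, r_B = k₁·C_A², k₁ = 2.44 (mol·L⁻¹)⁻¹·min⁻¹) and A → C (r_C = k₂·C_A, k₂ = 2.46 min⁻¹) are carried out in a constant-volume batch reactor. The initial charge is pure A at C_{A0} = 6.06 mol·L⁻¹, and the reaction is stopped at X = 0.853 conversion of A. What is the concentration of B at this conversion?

C_A = C_{A0}(1−X) = 0.8908 mol·L⁻¹.
Along a PFR/batch, dC_C/dC_A = −r_C/(r_B+r_C) = −k₂/(k₂+k₁·C_A).
Integrating from C_{A0} to C_A: C_C = (2.46/2.44)·ln[(2.46+2.44·6.06)/(2.46+2.44·0.891)] = 1.008·ln(17.25/4.634) = 1.325 mol·L⁻¹.
Then C_B = (C_{A0}−C_A) − C_C = 5.169 − 1.325 = 3.844 mol·L⁻¹.

3.84 mol·L⁻¹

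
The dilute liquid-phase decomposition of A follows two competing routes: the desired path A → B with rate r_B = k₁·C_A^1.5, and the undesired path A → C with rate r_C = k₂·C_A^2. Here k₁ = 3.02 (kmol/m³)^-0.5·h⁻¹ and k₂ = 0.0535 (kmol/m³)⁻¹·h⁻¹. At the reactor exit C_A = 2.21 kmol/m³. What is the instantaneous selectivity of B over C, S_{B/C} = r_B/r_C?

S_{B/C} = r_B/r_C = (k₁·C_A^1.5)/(k₂·C_A^2) = (k₁/k₂)·C_A^-0.5.
= (3.02×2.210^1.5) / (0.0535×2.210^2) = 9.922/0.2613 = 38.0.

38.0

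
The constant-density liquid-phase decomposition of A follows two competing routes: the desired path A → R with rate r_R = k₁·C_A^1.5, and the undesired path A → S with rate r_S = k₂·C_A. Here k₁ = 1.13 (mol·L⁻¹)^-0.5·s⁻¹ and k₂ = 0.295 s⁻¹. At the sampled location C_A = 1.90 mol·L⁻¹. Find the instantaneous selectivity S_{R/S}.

5.28

S_{R/S} = r_R/r_S = (k₁·C_A^1.5)/(k₂·C_A) = (k₁/k₂)·C_A^0.5.
= (1.13×1.900^1.5) / (0.295×1.900) = 2.959/0.5605 = 5.28.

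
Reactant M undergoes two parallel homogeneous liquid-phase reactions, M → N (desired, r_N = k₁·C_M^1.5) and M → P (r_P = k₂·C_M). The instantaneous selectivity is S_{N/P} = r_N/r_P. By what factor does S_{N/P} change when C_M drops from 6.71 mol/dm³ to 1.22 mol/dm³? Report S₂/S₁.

S_{N/P} = (k₁/k₂)·C_M^0.5, so S₂/S₁ = (C_{M,2}/C_{M,1})^0.5.
= (1.22/6.71)^0.5 = (0.1818)^0.5 = 0.426.
Selectivity toward N falls as C_M falls — high-concentration operation is favoured.

0.426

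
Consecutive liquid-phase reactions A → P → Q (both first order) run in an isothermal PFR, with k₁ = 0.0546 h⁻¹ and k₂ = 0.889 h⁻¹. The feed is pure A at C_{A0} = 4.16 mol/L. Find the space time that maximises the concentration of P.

3.34 h

The intermediate peaks when r₁ = r₂, i.e. k₁e^(−k₁τ) = k₂e^(−k₂τ), giving τ_opt = ln(k₂/k₁)/(k₂−k₁).
= ln(0.889/0.0546)/(0.889−0.0546) = ln(16.28)/0.8344 = 2.790/0.8344 = 3.34 h.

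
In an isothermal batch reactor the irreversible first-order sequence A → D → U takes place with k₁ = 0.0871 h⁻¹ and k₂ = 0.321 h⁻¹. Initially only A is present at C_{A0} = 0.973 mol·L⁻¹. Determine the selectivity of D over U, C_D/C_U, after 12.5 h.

0.218

The intermediate concentration in a first-order A→B→C sequence is C_D = k₁C_{A0}(e^(−k₁t) − e^(−k₂t))/(k₂−k₁).
e^(−k₁t) = e^(−0.0871×12.5) = e^(−1.089) = 0.3366; e^(−k₂t) = e^(−4.013) = 0.01809.
C_D = 0.0871×0.973/(0.321−0.0871) × (0.3366−0.01809) = 0.3623×0.3185 = 0.1154 mol·L⁻¹.
C_A = C_{A0}e^(−k₁t) = 0.3275 mol·L⁻¹, so C_U = C_{A0}−C_A−C_D = 0.5300 mol·L⁻¹; C_D/C_U = 0.218.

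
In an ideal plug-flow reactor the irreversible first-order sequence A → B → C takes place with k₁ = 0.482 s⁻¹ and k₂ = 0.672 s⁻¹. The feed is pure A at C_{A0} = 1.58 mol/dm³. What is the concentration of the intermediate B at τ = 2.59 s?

Solving the coupled first-order balances gives C_B(τ) = [k₁/(k₂−k₁)]·C_{A0}·(e^(−k₁τ) − e^(−k₂τ)).
e^(−k₁τ) = e^(−0.482×2.59) = e^(−1.248) = 0.2870; e^(−k₂τ) = e^(−1.740) = 0.1754.
C_B = 0.482×1.58/(0.672−0.482) × (0.2870−0.1754) = 4.008×0.1115 = 0.4470 mol/dm³.

0.447 mol/dm³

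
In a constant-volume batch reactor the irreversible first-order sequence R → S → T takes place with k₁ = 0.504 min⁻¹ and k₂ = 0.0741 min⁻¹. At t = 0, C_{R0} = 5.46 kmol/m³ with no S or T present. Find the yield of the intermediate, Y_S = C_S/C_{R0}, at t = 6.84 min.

The intermediate concentration in a first-order A→B→C sequence is C_S = k₁C_{R0}(e^(−k₁t) − e^(−k₂t))/(k₂−k₁).
e^(−k₁t) = e^(−0.504×6.84) = e^(−3.447) = 0.03183; e^(−k₂t) = e^(−0.5068) = 0.6024.
C_S = 0.504×5.46/(0.0741−0.504) × (0.03183−0.6024) = (-6.401)×(-0.5706) = 3.652 kmol/m³.
Y_S = C_S/C_{R0} = 3.652/5.46 = 0.669.

0.669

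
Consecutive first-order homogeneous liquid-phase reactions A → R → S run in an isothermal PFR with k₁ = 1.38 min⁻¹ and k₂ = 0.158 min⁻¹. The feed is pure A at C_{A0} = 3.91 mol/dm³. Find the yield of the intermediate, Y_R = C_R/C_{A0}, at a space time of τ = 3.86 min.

0.608

For first-order series with pure A initially, C_R(τ) = k₁C_{A0}/(k₂−k₁)·(e^(−k₁τ) − e^(−k₂τ)).
e^(−k₁τ) = e^(−1.38×3.86) = e^(−5.327) = 0.004860; e^(−k₂τ) = e^(−0.6099) = 0.5434.
C_R = 1.38×3.91/(0.158−1.38) × (0.004860−0.5434) = (-4.416)×(-0.5386) = 2.378 mol/dm³.
Y_R = C_R/C_{A0} = 2.378/3.91 = 0.608.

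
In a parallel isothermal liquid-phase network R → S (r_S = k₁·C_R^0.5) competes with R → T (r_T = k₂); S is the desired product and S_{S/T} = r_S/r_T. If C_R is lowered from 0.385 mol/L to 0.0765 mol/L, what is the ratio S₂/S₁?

0.446

S_{S/T} = (k₁/k₂)·C_R^0.5, so S₂/S₁ = (C_{R,2}/C_{R,1})^0.5.
= (0.0765/0.385)^0.5 = (0.1987)^0.5 = 0.446.
Selectivity toward S falls as C_R falls — high-concentration operation is favoured.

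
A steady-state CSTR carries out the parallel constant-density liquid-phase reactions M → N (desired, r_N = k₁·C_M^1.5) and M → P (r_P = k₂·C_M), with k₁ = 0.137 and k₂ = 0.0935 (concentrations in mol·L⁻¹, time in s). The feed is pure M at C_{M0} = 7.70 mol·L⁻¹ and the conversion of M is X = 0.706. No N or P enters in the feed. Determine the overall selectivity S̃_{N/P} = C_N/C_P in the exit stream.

Exit C_M = C_{M0}(1−X) = 7.70×0.294 = 2.264 mol·L⁻¹.
In a CSTR the entire volume is at exit conditions, so r_N = 0.137×2.264^1.5 = 0.4666 and r_P = 0.0935×2.264 = 0.2117.
Overall selectivity = C_N/C_P = r_Nτ/(r_Pτ) = r_N/r_P = 2.20.

2.20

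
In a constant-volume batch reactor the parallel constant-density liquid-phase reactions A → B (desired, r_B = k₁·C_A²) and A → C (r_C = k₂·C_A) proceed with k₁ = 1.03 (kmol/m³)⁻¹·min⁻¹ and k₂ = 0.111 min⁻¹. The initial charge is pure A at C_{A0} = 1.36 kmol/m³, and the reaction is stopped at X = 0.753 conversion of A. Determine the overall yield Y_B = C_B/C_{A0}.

0.658

C_A = C_{A0}(1−X) = 0.3359 kmol/m³.
Along a PFR/batch, dC_C/dC_A = −r_C/(r_B+r_C) = −k₂/(k₂+k₁·C_A).
Integrating from C_{A0} to C_A: C_C = (0.111/1.03)·ln[(0.111+1.03·1.36)/(0.111+1.03·0.336)] = 0.1078·ln(1.512/0.4570) = 0.1289 kmol/m³.
Then C_B = (C_{A0}−C_A) − C_C = 1.024 − 0.1289 = 0.8951 kmol/m³.
Y_B = C_B/C_{A0} = 0.8951/1.36 = 0.658.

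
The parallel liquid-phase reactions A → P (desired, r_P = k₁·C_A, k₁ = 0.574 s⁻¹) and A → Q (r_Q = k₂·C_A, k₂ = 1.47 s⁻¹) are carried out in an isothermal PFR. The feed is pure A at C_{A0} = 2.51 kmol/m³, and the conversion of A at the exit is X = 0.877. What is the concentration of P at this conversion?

0.618 kmol/m³

C_A = C_{A0}(1−X) = 0.3087 kmol/m³.
Both paths are first order in A, so the instantaneous fraction to P is constant: dC_P/d(−C_A) = k₁/(k₁+k₂) = 0.2808.
C_P = 0.2808·(C_{A0}−C_A) = 0.2808×2.201 = 0.618 kmol/m³.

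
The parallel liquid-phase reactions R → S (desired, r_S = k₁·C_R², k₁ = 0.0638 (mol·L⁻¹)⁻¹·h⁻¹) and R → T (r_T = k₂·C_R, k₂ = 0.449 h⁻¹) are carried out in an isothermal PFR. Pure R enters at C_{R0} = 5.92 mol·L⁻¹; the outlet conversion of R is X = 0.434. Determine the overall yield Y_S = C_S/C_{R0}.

0.171

C_R = C_{R0}(1−X) = 3.351 mol·L⁻¹.
Along a PFR/batch, dC_T/dC_R = −r_T/(r_S+r_T) = −k₂/(k₂+k₁·C_R).
Integrating from C_{R0} to C_R: C_T = (0.449/0.0638)·ln[(0.449+0.0638·5.92)/(0.449+0.0638·3.35)] = 7.038·ln(0.8267/0.6628) = 1.555 mol·L⁻¹.
Then C_S = (C_{R0}−C_R) − C_T = 2.569 − 1.555 = 1.014 mol·L⁻¹.
Y_S = C_S/C_{R0} = 1.014/5.92 = 0.171.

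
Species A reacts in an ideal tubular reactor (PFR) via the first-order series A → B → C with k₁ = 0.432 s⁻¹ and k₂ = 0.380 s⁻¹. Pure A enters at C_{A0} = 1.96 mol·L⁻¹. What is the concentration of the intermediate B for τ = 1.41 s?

Solving the coupled first-order balances gives C_B(τ) = [k₁/(k₂−k₁)]·C_{A0}·(e^(−k₁τ) − e^(−k₂τ)).
e^(−k₁τ) = e^(−0.432×1.41) = e^(−0.6091) = 0.5438; e^(−k₂τ) = e^(−0.5358) = 0.5852.
C_B = 0.432×1.96/(0.380−0.432) × (0.5438−0.5852) = (-16.28)×(-0.04137) = 0.6737 mol·L⁻¹.

0.674 mol·L⁻¹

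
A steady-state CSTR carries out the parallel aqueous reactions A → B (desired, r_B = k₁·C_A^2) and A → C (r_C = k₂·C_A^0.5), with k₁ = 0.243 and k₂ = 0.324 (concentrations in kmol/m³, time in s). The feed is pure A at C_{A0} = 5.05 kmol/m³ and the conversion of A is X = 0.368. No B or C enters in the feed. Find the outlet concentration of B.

Exit C_A = C_{A0}(1−X) = 5.05×0.632 = 3.192 kmol/m³.
In a CSTR the entire volume is at exit conditions, so r_B = 0.243×3.192^2 = 2.475 and r_C = 0.324×3.192^0.5 = 0.5788.
Fraction of consumed A going to B: r_B/(r_B+r_C) = 0.8105.
C_B = 0.8105·C_{A0}·X = 0.8105×5.05×0.368 = 1.51 kmol/m³.

1.51 kmol/m³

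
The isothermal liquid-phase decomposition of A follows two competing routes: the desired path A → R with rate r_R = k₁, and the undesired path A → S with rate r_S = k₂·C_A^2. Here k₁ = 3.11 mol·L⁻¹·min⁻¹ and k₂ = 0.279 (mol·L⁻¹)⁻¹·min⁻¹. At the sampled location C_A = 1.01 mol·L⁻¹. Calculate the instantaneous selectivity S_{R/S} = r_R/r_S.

S_{R/S} = r_R/r_S = (k₁)/(k₂·C_A^2) = (k₁/k₂)·C_A^-2.
= (3.11) / (0.279×1.010^2) = 3.110/0.2846 = 10.9.
The undesired path is higher order in A, so low C_A (CSTR or dilute feed) favours R.

10.9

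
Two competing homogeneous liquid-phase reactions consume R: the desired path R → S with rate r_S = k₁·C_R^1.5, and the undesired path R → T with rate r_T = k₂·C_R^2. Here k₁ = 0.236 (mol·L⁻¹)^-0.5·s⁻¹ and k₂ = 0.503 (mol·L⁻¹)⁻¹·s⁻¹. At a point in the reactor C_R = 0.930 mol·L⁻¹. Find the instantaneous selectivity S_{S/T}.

0.487

S_{S/T} = r_S/r_T = (k₁·C_R^1.5)/(k₂·C_R^2) = (k₁/k₂)·C_R^-0.5.
= (0.236×0.9300^1.5) / (0.503×0.9300^2) = 0.2117/0.4350 = 0.487.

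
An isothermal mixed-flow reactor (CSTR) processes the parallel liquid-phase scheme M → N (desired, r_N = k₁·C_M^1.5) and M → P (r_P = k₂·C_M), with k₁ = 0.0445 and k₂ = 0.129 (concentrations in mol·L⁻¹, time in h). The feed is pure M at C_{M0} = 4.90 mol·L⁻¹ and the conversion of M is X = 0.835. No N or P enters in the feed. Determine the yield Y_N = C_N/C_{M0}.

Exit C_M = C_{M0}(1−X) = 4.90×0.165 = 0.8085 mol·L⁻¹.
Rates in a CSTR are evaluated at the outlet concentration: r_N = 0.0445×0.8085^1.5 = 0.03235, r_P = 0.129×0.8085 = 0.1043.
Fraction of consumed M going to N: r_N/(r_N+r_P) = 0.2367.
C_N = 0.2367·C_{M0}·X = 0.2367×4.90×0.835 = 0.969 mol·L⁻¹; Y_N = C_N/C_{M0} = 0.198.

0.198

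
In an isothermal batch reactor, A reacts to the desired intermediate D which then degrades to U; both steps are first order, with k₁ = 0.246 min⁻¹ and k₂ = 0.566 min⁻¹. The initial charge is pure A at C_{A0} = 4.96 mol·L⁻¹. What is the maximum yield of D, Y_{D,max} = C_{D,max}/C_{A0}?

At the optimum, C_{D,max}/C_{A0} = (k₁/k₂)^[k₂/(k₂−k₁)].
= (0.246/0.566)^(0.566/(0.566−0.246)) = (0.4346)^(1.769) = 0.2290.

0.229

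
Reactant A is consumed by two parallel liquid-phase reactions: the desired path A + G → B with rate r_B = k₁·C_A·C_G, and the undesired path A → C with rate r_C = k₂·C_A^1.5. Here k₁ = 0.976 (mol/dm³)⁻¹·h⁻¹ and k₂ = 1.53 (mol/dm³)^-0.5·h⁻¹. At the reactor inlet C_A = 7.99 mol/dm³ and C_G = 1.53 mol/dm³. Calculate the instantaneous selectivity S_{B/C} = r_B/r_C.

S_{B/C} = r_B/r_C = (k₁·C_A·C_G)/(k₂·C_A^1.5) = (k₁/k₂)·C_A^-0.5·C_G.
= (0.976×7.990×1.530) / (1.53×7.990^1.5) = 11.93/34.56 = 0.345.

0.345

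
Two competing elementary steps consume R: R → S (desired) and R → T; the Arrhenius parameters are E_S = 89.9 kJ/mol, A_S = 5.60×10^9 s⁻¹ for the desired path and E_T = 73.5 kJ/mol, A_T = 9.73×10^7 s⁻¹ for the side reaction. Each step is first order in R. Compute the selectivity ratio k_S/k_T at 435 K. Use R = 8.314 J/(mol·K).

0.618

With equal orders, S_{S/T} = k_S/k_T = (A_S/A_T)·exp[(E_T−E_S)/(RT)].
(E_T−E_S)/(RT) = (73.5−89.9)×10³/(8.314×435) = -16400/3617 = -4.535.
k_S/k_T = (5.60×10^9/9.73×10^7)·exp(-4.535) = 57.55 × 0.01073 = 0.618.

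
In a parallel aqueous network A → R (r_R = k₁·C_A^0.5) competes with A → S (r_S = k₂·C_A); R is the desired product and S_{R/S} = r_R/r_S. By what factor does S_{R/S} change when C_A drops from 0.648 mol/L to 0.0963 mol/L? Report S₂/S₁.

2.59

S_{R/S} = (k₁/k₂)·C_A^-0.5, so S₂/S₁ = (C_{A,2}/C_{A,1})^-0.5.
= (0.0963/0.648)^(-0.5) = (0.1486)^(-0.5) = 2.59.
Selectivity toward R rises as C_A falls — low-concentration operation is favoured.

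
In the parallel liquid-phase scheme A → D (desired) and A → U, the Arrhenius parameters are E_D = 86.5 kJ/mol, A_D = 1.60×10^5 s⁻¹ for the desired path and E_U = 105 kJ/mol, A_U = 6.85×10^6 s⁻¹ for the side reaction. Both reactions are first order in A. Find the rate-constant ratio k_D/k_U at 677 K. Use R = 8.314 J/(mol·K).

0.625

With equal orders, S_{D/U} = k_D/k_U = (A_D/A_U)·exp[(E_U−E_D)/(RT)].
(E_U−E_D)/(RT) = (105−86.5)×10³/(8.314×677) = 18500/5629 = 3.287.
k_D/k_U = (1.60×10^5/6.85×10^6)·exp(3.287) = 0.02336 × 26.76 = 0.625.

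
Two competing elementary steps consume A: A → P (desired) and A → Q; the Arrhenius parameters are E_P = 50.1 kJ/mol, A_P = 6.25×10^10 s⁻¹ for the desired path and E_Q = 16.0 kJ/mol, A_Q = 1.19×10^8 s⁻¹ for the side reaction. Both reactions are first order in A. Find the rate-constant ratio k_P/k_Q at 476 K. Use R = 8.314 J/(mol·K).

With equal orders, S_{P/Q} = k_P/k_Q = (A_P/A_Q)·exp[(E_Q−E_P)/(RT)].
(E_Q−E_P)/(RT) = (16.0−50.1)×10³/(8.314×476) = -34100/3957 = -8.617.
k_P/k_Q = (6.25×10^10/1.19×10^8)·exp(-8.617) = 525.2 × 1.811×10^-4 = 0.0951.
Since E_P > E_Q, raising the temperature improves selectivity toward P.

0.0951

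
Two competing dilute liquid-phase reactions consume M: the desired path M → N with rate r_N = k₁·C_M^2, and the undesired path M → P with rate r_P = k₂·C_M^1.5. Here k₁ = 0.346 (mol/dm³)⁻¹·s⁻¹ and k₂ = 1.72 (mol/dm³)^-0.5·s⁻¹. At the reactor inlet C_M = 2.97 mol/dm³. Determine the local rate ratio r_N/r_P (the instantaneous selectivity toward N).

0.347

S_{N/P} = r_N/r_P = (k₁·C_M^2)/(k₂·C_M^1.5) = (k₁/k₂)·C_M^0.5.
= (0.346×2.970^2) / (1.72×2.970^1.5) = 3.052/8.804 = 0.347.
Since the desired path is higher order in M, keeping C_M high (PFR or concentrated feed) favours N.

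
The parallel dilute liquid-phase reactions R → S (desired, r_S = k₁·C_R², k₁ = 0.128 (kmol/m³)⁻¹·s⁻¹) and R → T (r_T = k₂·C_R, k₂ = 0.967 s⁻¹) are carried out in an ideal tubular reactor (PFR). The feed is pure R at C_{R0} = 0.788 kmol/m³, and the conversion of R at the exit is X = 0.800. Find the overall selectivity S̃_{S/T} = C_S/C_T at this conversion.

0.0620

C_R = C_{R0}(1−X) = 0.1576 kmol/m³.
Along a PFR/batch, dC_T/dC_R = −r_T/(r_S+r_T) = −k₂/(k₂+k₁·C_R).
Integrating from C_{R0} to C_R: C_T = (0.967/0.128)·ln[(0.967+0.128·0.788)/(0.967+0.128·0.158)] = 7.555·ln(1.068/0.9872) = 0.5936 kmol/m³.
Then C_S = (C_{R0}−C_R) − C_T = 0.6304 − 0.5936 = 0.03682 kmol/m³.
S̃_{S/T} = C_S/C_T = 0.03682/0.5936 = 0.0620.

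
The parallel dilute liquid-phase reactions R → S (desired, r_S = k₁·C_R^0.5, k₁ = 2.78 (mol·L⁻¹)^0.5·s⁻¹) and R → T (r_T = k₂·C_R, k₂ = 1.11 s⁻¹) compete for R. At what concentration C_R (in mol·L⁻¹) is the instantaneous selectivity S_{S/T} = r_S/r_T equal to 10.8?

0.0538 mol·L⁻¹

S_{S/T} = (k₁/k₂)·C_R^-0.5 ⇒ C_R = (S·k₂/k₁)^(-2).
= (10.8×1.11/2.78)^(-2) = (4.312)^(-2) = 0.0538 mol·L⁻¹.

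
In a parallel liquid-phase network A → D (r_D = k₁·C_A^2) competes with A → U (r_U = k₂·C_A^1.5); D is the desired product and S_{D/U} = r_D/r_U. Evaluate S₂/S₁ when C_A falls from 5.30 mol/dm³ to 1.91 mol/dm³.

0.600

S_{D/U} = (k₁/k₂)·C_A^0.5, so S₂/S₁ = (C_{A,2}/C_{A,1})^0.5.
= (1.91/5.30)^0.5 = (0.3604)^0.5 = 0.600.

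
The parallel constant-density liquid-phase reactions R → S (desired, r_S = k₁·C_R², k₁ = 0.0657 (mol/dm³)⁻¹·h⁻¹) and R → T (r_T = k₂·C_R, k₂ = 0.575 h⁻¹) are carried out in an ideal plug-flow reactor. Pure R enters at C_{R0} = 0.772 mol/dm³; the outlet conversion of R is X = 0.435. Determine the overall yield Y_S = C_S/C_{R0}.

0.0280

C_R = C_{R0}(1−X) = 0.4362 mol/dm³.
Along a PFR/batch, dC_T/dC_R = −r_T/(r_S+r_T) = −k₂/(k₂+k₁·C_R).
Integrating from C_{R0} to C_R: C_T = (0.575/0.0657)·ln[(0.575+0.0657·0.772)/(0.575+0.0657·0.436)] = 8.752·ln(0.6257/0.6037) = 0.3142 mol/dm³.
Then C_S = (C_{R0}−C_R) − C_T = 0.3358 − 0.3142 = 0.02165 mol/dm³.
Y_S = C_S/C_{R0} = 0.02165/0.772 = 0.0280.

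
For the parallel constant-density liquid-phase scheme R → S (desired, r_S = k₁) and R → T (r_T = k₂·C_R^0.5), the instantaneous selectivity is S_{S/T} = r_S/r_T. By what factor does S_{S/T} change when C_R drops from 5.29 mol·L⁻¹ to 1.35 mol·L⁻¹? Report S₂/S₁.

S_{S/T} = (k₁/k₂)·C_R^-0.5, so S₂/S₁ = (C_{R,2}/C_{R,1})^-0.5.
= (1.35/5.29)^(-0.5) = (0.2552)^(-0.5) = 1.98.

1.98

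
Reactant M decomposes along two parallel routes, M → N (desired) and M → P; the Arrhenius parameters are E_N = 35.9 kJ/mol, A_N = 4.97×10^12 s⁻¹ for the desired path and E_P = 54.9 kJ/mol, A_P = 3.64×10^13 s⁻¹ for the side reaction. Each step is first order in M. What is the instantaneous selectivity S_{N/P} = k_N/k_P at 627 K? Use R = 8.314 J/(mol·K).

5.23

Since both paths have the same order in M, the concentration cancels and S_{N/P} = k_N/k_P = (A_N/A_P)·exp[(E_P−E_N)/(RT)].
(E_P−E_N)/(RT) = (54.9−35.9)×10³/(8.314×627) = 19000/5213 = 3.645.
k_N/k_P = (4.97×10^12/3.64×10^13)·exp(3.645) = 0.1365 × 38.28 = 5.23.
Since E_N < E_P, lowering the temperature improves selectivity toward N.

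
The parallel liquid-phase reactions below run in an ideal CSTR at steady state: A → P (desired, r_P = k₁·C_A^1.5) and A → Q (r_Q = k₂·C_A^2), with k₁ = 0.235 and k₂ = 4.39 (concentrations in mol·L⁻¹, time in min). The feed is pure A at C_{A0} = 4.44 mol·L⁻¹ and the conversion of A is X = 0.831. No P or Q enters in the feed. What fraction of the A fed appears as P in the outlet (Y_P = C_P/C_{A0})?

Exit C_A = C_{A0}(1−X) = 4.44×0.169 = 0.7504 mol·L⁻¹.
In a CSTR the entire volume is at exit conditions, so r_P = 0.235×0.7504^1.5 = 0.1527 and r_Q = 4.39×0.7504^2 = 2.472.
Fraction of consumed A going to P: r_P/(r_P+r_Q) = 0.05820.
C_P = 0.05820·C_{A0}·X = 0.05820×4.44×0.831 = 0.215 mol·L⁻¹; Y_P = C_P/C_{A0} = 0.0484.

0.0484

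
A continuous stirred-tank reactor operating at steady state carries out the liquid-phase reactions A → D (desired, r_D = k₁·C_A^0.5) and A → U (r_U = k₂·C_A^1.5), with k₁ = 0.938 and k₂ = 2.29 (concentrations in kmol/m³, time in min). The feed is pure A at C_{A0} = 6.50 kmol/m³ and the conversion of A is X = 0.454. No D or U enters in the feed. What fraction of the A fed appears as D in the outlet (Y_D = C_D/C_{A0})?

Exit C_A = C_{A0}(1−X) = 6.50×0.546 = 3.549 kmol/m³.
In a CSTR the entire volume is at exit conditions, so r_D = 0.938×3.549^0.5 = 1.767 and r_U = 2.29×3.549^1.5 = 15.31.
Fraction of consumed A going to D: r_D/(r_D+r_U) = 0.1035.
C_D = 0.1035·C_{A0}·X = 0.1035×6.50×0.454 = 0.305 kmol/m³; Y_D = C_D/C_{A0} = 0.0470.

0.0470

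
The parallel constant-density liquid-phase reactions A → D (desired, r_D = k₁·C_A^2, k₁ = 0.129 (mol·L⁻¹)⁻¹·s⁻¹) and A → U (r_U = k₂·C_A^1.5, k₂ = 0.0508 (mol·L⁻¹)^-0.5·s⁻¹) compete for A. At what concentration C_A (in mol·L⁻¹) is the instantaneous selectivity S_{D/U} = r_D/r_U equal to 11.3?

S_{D/U} = (k₁/k₂)·C_A^0.5 ⇒ C_A = (S·k₂/k₁)^(2).
= (11.3×0.0508/0.129)^(2) = (4.450)^(2) = 19.8 mol·L⁻¹.

19.8 mol·L⁻¹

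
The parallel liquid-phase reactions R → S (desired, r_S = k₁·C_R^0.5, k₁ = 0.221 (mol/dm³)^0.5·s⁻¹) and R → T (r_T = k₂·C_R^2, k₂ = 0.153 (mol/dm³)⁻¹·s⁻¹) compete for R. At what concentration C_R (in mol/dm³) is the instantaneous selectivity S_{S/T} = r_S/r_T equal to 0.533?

S_{S/T} = (k₁/k₂)·C_R^-1.5 ⇒ C_R = (S·k₂/k₁)^(1/(-1.5)).
= (0.533×0.153/0.221)^(-0.6667) = (0.3690)^(-0.6667) = 1.94 mol/dm³.

1.94 mol/dm³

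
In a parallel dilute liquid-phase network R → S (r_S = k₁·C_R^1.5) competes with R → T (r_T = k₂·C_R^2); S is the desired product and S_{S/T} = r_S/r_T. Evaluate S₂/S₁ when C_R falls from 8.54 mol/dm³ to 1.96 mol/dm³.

S_{S/T} = (k₁/k₂)·C_R^-0.5, so S₂/S₁ = (C_{R,2}/C_{R,1})^-0.5.
= (1.96/8.54)^(-0.5) = (0.2295)^(-0.5) = 2.09.
Selectivity toward S rises as C_R falls — low-concentration operation is favoured.

2.09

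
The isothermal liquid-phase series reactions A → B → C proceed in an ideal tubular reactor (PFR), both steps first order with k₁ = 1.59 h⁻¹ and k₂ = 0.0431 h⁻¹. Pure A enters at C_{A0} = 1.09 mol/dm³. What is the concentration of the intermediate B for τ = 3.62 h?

0.955 mol/dm³

For first-order series with pure A initially, C_B(τ) = k₁C_{A0}/(k₂−k₁)·(e^(−k₁τ) − e^(−k₂τ)).
e^(−k₁τ) = e^(−1.59×3.62) = e^(−5.756) = 0.003164; e^(−k₂τ) = e^(−0.1560) = 0.8555.
C_B = 1.59×1.09/(0.0431−1.59) × (0.003164−0.8555) = (-1.120)×(-0.8524) = 0.9550 mol/dm³.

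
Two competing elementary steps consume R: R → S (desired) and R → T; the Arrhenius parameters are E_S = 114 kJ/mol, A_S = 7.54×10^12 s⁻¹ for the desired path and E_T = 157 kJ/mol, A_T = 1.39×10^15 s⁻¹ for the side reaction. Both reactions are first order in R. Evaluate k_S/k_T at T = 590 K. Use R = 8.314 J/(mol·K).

Since both paths have the same order in R, the concentration cancels and S_{S/T} = k_S/k_T = (A_S/A_T)·exp[(E_T−E_S)/(RT)].
(E_T−E_S)/(RT) = (157−114)×10³/(8.314×590) = 43000/4905 = 8.766.
k_S/k_T = (7.54×10^12/1.39×10^15)·exp(8.766) = 0.005424 × 6413 = 34.8.
Since E_S < E_T, lowering the temperature improves selectivity toward S.

34.8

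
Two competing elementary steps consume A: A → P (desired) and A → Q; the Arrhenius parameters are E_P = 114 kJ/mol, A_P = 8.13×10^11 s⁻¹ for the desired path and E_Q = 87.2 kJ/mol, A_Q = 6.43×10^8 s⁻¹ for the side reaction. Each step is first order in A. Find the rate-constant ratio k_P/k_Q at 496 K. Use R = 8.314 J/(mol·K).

1.90

k_P/k_Q = (A_P/A_Q)·exp[−(E_P−E_Q)/(RT)] = (A_P/A_Q)·exp[(E_Q−E_P)/(RT)].
(E_Q−E_P)/(RT) = (87.2−114)×10³/(8.314×496) = -26800/4124 = -6.499.
k_P/k_Q = (8.13×10^11/6.43×10^8)·exp(-6.499) = 1264 × 0.001505 = 1.90.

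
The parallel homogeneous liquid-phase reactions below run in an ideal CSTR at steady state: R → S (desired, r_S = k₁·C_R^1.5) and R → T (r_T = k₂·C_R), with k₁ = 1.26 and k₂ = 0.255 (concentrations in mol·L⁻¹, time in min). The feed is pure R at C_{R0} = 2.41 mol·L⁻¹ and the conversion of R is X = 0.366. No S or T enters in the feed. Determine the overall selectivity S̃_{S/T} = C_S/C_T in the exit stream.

6.11

Exit C_R = C_{R0}(1−X) = 2.41×0.634 = 1.528 mol·L⁻¹.
Rates in a CSTR are evaluated at the outlet concentration: r_S = 1.26×1.528^1.5 = 2.380, r_T = 0.255×1.528 = 0.3896.
Overall selectivity = C_S/C_T = r_Sτ/(r_Tτ) = r_S/r_T = 6.11.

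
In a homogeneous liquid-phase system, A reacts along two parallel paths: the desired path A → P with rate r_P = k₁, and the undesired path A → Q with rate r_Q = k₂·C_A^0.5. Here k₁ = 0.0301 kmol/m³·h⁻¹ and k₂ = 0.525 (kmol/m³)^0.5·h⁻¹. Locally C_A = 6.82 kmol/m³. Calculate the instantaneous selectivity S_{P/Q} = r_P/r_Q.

S_{P/Q} = r_P/r_Q = (k₁)/(k₂·C_A^0.5) = (k₁/k₂)·C_A^-0.5.
= (0.0301) / (0.525×6.820^0.5) = 0.03010/1.371 = 0.0220.
The undesired path is higher order in A, so low C_A (CSTR or dilute feed) favours P.

0.0220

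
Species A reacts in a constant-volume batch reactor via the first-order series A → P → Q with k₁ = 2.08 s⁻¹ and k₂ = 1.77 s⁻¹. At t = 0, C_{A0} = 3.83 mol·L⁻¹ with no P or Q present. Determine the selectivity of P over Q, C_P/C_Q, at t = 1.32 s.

0.303

The intermediate concentration in a first-order A→B→C sequence is C_P = k₁C_{A0}(e^(−k₁t) − e^(−k₂t))/(k₂−k₁).
e^(−k₁t) = e^(−2.08×1.32) = e^(−2.746) = 0.06421; e^(−k₂t) = e^(−2.336) = 0.09668.
C_P = 2.08×3.83/(1.77−2.08) × (0.06421−0.09668) = (-25.70)×(-0.03247) = 0.8343 mol·L⁻¹.
C_A = C_{A0}e^(−k₁t) = 0.2459 mol·L⁻¹, so C_Q = C_{A0}−C_A−C_P = 2.750 mol·L⁻¹; C_P/C_Q = 0.303.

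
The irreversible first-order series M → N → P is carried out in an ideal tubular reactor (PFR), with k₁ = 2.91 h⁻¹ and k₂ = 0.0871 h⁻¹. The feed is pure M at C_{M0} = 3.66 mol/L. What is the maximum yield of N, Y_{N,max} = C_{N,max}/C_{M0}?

0.897

Evaluating C_N at τ_opt = ln(k₂/k₁)/(k₂−k₁) gives C_{N,max}/C_{M0} = (k₁/k₂)^[k₂/(k₂−k₁)].
= (2.91/0.0871)^(0.0871/(0.0871−2.91)) = (33.41)^(-0.03085) = 0.8974.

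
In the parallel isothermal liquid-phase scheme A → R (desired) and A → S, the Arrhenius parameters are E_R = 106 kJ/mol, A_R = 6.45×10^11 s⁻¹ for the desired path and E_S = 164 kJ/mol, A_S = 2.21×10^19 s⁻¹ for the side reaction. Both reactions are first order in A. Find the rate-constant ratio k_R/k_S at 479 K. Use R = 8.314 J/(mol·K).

k_R/k_S = (A_R/A_S)·exp[−(E_R−E_S)/(RT)] = (A_R/A_S)·exp[(E_S−E_R)/(RT)].
(E_S−E_R)/(RT) = (164−106)×10³/(8.314×479) = 58000/3982 = 14.56.
k_R/k_S = (6.45×10^11/2.21×10^19)·exp(14.56) = 2.919×10^-8 × 2.114×10^6 = 0.0617.
Since E_R < E_S, lowering the temperature improves selectivity toward R.

0.0617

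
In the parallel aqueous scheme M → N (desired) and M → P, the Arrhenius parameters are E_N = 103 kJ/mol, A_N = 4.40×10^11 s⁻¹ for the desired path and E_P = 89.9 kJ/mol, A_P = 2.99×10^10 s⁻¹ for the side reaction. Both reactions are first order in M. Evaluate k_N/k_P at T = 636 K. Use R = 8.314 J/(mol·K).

k_N/k_P = (A_N/A_P)·exp[−(E_N−E_P)/(RT)] = (A_N/A_P)·exp[(E_P−E_N)/(RT)].
(E_P−E_N)/(RT) = (89.9−103)×10³/(8.314×636) = -13100/5288 = -2.477.
k_N/k_P = (4.40×10^11/2.99×10^10)·exp(-2.477) = 14.72 × 0.08396 = 1.24.
Since E_N > E_P, raising the temperature improves selectivity toward N.

1.24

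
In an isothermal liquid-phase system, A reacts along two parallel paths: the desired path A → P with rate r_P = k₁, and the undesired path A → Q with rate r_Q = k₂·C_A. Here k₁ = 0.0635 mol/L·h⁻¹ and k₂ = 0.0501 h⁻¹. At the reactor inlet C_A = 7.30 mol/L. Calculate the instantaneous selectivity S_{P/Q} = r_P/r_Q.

0.174

S_{P/Q} = r_P/r_Q = (k₁)/(k₂·C_A) = (k₁/k₂)·C_A⁻¹.
= (0.0635) / (0.0501×7.300) = 0.06350/0.3657 = 0.174.
The undesired path is higher order in A, so low C_A (CSTR or dilute feed) favours P.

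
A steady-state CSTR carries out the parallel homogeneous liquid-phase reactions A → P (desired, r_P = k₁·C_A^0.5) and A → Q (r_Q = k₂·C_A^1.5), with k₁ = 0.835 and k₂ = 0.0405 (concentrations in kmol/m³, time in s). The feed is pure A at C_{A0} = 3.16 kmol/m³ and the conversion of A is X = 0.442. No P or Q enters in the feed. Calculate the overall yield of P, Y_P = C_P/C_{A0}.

Exit C_A = C_{A0}(1−X) = 3.16×0.558 = 1.763 kmol/m³.
In a CSTR the entire volume is at exit conditions, so r_P = 0.835×1.763^0.5 = 1.109 and r_Q = 0.0405×1.763^1.5 = 0.09483.
Fraction of consumed A going to P: r_P/(r_P+r_Q) = 0.9212.
C_P = 0.9212·C_{A0}·X = 0.9212×3.16×0.442 = 1.29 kmol/m³; Y_P = C_P/C_{A0} = 0.407.

0.407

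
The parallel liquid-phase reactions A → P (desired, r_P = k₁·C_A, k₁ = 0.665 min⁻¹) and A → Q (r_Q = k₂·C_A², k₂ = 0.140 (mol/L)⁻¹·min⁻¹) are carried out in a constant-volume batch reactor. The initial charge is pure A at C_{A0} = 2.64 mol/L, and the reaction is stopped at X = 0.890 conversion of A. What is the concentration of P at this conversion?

1.82 mol/L

C_A = C_{A0}(1−X) = 0.2904 mol/L.
Along a PFR/batch, dC_P/dC_A = −r_P/(r_P+r_Q) = −k₁/(k₁+k₂·C_A).
Integrating from C_{A0} to C_A: C_P = (0.665/0.140)·ln[(0.665+0.140·2.64)/(0.665+0.140·0.290)] = 4.750·ln(1.035/0.7057) = 1.818 mol/L.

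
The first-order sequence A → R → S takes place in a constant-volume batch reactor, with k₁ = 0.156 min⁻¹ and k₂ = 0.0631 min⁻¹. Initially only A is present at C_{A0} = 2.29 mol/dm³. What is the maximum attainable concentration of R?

For a first-order series the maximum intermediate yield is C_{R,max}/C_{A0} = (k₁/k₂)^[k₂/(k₂−k₁)].
= (0.156/0.0631)^(0.0631/(0.0631−0.156)) = (2.472)^(-0.6792) = 0.5408.
C_{R,max} = 0.5408×2.29 = 1.24 mol/dm³.

1.24 mol/dm³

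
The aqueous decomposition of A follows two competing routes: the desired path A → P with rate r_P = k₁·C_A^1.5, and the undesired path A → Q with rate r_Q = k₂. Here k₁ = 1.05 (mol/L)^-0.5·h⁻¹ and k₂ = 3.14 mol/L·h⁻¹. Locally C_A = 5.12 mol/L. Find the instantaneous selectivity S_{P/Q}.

S_{P/Q} = r_P/r_Q = (k₁·C_A^1.5)/(k₂) = (k₁/k₂)·C_A^1.5.
= (1.05×5.120^1.5) / (3.14) = 12.16/3.140 = 3.87.
Since the desired path is higher order in A, keeping C_A high (PFR or concentrated feed) favours P.

3.87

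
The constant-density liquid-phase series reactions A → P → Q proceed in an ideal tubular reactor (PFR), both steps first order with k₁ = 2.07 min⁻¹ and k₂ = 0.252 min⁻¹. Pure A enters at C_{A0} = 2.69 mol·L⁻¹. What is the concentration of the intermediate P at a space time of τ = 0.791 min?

The intermediate concentration in a first-order A→B→C sequence is C_P = k₁C_{A0}(e^(−k₁τ) − e^(−k₂τ))/(k₂−k₁).
e^(−k₁τ) = e^(−2.07×0.791) = e^(−1.637) = 0.1945; e^(−k₂τ) = e^(−0.1993) = 0.8193.
C_P = 2.07×2.69/(0.252−2.07) × (0.1945−0.8193) = (-3.063)×(-0.6248) = 1.914 mol·L⁻¹.

1.91 mol·L⁻¹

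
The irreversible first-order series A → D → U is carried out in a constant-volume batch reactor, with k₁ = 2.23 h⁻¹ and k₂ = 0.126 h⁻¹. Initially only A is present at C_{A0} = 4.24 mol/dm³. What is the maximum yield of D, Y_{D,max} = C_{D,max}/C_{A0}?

0.842

At the optimum, C_{D,max}/C_{A0} = (k₁/k₂)^[k₂/(k₂−k₁)].
= (2.23/0.126)^(0.126/(0.126−2.23)) = (17.70)^(-0.05989) = 0.8419.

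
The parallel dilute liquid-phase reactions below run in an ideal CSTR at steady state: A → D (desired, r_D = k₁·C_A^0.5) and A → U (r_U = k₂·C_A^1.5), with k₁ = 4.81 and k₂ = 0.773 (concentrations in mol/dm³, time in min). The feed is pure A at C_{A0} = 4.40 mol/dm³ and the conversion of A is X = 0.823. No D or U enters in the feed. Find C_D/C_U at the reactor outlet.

Exit C_A = C_{A0}(1−X) = 4.40×0.177 = 0.7788 mol/dm³.
In a CSTR the entire volume is at exit conditions, so r_D = 4.81×0.7788^0.5 = 4.245 and r_U = 0.773×0.7788^1.5 = 0.5313.
Overall selectivity = C_D/C_U = r_Dτ/(r_Uτ) = r_D/r_U = 7.99.

7.99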